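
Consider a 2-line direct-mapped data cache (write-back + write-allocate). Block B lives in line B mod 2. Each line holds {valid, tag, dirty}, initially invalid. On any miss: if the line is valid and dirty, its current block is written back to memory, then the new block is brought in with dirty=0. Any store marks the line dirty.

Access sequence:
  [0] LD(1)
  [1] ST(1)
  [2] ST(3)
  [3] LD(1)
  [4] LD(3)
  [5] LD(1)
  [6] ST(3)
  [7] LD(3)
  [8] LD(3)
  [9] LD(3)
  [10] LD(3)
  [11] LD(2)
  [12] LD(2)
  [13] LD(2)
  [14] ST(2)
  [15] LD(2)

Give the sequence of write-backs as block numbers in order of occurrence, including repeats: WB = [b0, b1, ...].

  0 | R B1 → L1 miss [-]
  1 | W B1 → L1 hit [D]
  2 | W B3 → L1 miss wb→B1 [D]
  3 | R B1 → L1 miss wb→B3 [-]
  4 | R B3 → L1 miss [-]
  5 | R B1 → L1 miss [-]
  6 | W B3 → L1 miss [D]
  7 | R B3 → L1 hit [D]
  8 | R B3 → L1 hit [D]
  9 | R B3 → L1 hit [D]
  10 | R B3 → L1 hit [D]
  11 | R B2 → L0 miss [-]
  12 | R B2 → L0 hit [-]
  13 | R B2 → L0 hit [-]
  14 | W B2 → L0 hit [D]
  15 | R B2 → L0 hit [D]

WB = [1, 3]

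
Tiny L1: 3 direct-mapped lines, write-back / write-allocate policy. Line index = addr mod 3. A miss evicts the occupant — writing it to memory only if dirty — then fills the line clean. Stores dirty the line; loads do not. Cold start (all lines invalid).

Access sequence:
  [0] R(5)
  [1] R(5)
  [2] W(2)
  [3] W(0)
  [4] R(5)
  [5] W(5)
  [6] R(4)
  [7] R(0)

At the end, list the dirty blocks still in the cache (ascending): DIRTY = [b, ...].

DIRTY = [0, 5]

0: R B5 -> L2 miss  d=-]
1: R B5 -> L2 hit  d=-]
2: W B2 -> L2 miss  d=D]
3: W B0 -> L0 miss  d=D]
4: R B5 -> L2 miss wb->B2  d=-]
5: W B5 -> L2 hit  d=D]
6: R B4 -> L1 miss  d=-]
7: R B0 -> L0 hit  d=D]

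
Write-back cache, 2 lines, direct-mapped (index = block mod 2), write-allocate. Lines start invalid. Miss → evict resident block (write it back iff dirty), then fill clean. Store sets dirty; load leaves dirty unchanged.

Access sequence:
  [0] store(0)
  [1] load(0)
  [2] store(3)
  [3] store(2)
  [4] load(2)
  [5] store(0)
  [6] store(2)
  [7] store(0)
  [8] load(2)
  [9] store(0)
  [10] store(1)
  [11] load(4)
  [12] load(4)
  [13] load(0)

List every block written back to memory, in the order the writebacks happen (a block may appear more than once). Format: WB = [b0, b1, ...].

WB = [0, 2, 0, 2, 0, 3, 0]

0: W B0 -> L0 miss  d=D]
1: R B0 -> L0 hit  d=D]
2: W B3 -> L1 miss  d=D]
3: W B2 -> L0 miss wb->B0  d=D]
4: R B2 -> L0 hit  d=D]
5: W B0 -> L0 miss wb->B2  d=D]
6: W B2 -> L0 miss wb->B0  d=D]
7: W B0 -> L0 miss wb->B2  d=D]
8: R B2 -> L0 miss wb->B0  d=-]
9: W B0 -> L0 miss  d=D]
10: W B1 -> L1 miss wb->B3  d=D]
11: R B4 -> L0 miss wb->B0  d=-]
12: R B4 -> L0 hit  d=-]
13: R B0 -> L0 miss  d=-]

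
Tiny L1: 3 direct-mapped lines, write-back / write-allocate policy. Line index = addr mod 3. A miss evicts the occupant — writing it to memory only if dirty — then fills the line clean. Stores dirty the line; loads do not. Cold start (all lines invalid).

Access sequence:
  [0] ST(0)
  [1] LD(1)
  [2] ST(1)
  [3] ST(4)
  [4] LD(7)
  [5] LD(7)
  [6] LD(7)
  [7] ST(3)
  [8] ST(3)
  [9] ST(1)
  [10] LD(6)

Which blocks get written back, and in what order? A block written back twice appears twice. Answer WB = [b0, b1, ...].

  0 | W B0 → L0 miss [D]
  1 | R B1 → L1 miss [-]
  2 | W B1 → L1 hit [D]
  3 | W B4 → L1 miss wb→B1 [D]
  4 | R B7 → L1 miss wb→B4 [-]
  5 | R B7 → L1 hit [-]
  6 | R B7 → L1 hit [-]
  7 | W B3 → L0 miss wb→B0 [D]
  8 | W B3 → L0 hit [D]
  9 | W B1 → L1 miss [D]
  10 | R B6 → L0 miss wb→B3 [-]

WB = [1, 4, 0, 3]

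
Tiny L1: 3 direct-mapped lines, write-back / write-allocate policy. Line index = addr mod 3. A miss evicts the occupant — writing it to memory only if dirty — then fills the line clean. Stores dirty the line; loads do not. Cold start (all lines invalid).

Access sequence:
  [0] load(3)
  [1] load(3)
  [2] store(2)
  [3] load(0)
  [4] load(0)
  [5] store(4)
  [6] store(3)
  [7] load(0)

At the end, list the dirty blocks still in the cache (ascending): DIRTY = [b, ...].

  0 | R B3 → L0 miss [-]
  1 | R B3 → L0 hit [-]
  2 | W B2 → L2 miss [D]
  3 | R B0 → L0 miss [-]
  4 | R B0 → L0 hit [-]
  5 | W B4 → L1 miss [D]
  6 | W B3 → L0 miss [D]
  7 | R B0 → L0 miss wb→B3 [-]

DIRTY = [2, 4]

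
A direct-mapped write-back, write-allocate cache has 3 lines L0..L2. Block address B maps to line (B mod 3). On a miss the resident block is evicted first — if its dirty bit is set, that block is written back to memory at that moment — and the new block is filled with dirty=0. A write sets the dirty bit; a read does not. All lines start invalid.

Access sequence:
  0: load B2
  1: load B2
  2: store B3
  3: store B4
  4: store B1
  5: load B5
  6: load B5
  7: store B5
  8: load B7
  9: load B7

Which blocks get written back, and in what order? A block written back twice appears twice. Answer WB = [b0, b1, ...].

0: R B2 -> L2 miss  d=-]
1: R B2 -> L2 hit  d=-]
2: W B3 -> L0 miss  d=D]
3: W B4 -> L1 miss  d=D]
4: W B1 -> L1 miss wb->B4  d=D]
5: R B5 -> L2 miss  d=-]
6: R B5 -> L2 hit  d=-]
7: W B5 -> L2 hit  d=D]
8: R B7 -> L1 miss wb->B1  d=-]
9: R B7 -> L1 hit  d=-]

WB = [4, 1]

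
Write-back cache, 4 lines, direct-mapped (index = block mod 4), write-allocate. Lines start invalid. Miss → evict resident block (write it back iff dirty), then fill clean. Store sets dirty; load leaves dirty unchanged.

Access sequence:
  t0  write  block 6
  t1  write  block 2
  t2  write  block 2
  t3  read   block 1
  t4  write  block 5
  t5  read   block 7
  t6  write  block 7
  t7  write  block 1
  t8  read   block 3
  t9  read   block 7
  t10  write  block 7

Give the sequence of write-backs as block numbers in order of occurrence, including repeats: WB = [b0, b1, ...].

  0 | W B6 → L2 miss [D]
  1 | W B2 → L2 miss wb→B6 [D]
  2 | W B2 → L2 hit [D]
  3 | R B1 → L1 miss [-]
  4 | W B5 → L1 miss [D]
  5 | R B7 → L3 miss [-]
  6 | W B7 → L3 hit [D]
  7 | W B1 → L1 miss wb→B5 [D]
  8 | R B3 → L3 miss wb→B7 [-]
  9 | R B7 → L3 miss [-]
  10 | W B7 → L3 hit [D]

WB = [6, 5, 7]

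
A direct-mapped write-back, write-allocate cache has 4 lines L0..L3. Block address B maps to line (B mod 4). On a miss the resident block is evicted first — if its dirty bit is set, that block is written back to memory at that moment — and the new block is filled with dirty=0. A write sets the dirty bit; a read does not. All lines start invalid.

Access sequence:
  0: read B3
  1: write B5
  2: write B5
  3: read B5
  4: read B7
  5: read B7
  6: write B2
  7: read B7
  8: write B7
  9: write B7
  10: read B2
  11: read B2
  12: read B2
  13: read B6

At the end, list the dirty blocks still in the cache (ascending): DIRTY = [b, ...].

DIRTY = [5, 7]

0: R B3 -> L3 miss  d=-]
1: W B5 -> L1 miss  d=D]
2: W B5 -> L1 hit  d=D]
3: R B5 -> L1 hit  d=D]
4: R B7 -> L3 miss  d=-]
5: R B7 -> L3 hit  d=-]
6: W B2 -> L2 miss  d=D]
7: R B7 -> L3 hit  d=-]
8: W B7 -> L3 hit  d=D]
9: W B7 -> L3 hit  d=D]
10: R B2 -> L2 hit  d=D]
11: R B2 -> L2 hit  d=D]
12: R B2 -> L2 hit  d=D]
13: R B6 -> L2 miss wb->B2  d=-]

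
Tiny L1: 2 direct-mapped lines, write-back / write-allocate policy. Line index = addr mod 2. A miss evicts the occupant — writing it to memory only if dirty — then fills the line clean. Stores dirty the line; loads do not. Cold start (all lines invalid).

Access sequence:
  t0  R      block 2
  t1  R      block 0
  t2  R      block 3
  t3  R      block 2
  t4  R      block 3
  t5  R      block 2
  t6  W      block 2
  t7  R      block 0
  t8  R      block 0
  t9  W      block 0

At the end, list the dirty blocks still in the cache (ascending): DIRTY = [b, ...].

DIRTY = [0]

0: R B2 -> L0 miss  d=-]
1: R B0 -> L0 miss  d=-]
2: R B3 -> L1 miss  d=-]
3: R B2 -> L0 miss  d=-]
4: R B3 -> L1 hit  d=-]
5: R B2 -> L0 hit  d=-]
6: W B2 -> L0 hit  d=D]
7: R B0 -> L0 miss wb->B2  d=-]
8: R B0 -> L0 hit  d=-]
9: W B0 -> L0 hit  d=D]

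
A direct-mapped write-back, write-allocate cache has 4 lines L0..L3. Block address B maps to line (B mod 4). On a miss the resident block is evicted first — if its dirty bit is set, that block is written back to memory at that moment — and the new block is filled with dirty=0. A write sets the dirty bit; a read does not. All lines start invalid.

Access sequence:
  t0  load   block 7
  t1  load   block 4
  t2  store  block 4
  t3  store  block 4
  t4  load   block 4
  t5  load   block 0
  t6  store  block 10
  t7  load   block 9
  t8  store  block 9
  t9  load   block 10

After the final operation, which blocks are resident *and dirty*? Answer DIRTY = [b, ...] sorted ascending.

DIRTY = [9, 10]

0: R B7 -> L3 miss  d=-]
1: R B4 -> L0 miss  d=-]
2: W B4 -> L0 hit  d=D]
3: W B4 -> L0 hit  d=D]
4: R B4 -> L0 hit  d=D]
5: R B0 -> L0 miss wb->B4  d=-]
6: W B10 -> L2 miss  d=D]
7: R B9 -> L1 miss  d=-]
8: W B9 -> L1 hit  d=D]
9: R B10 -> L2 hit  d=D]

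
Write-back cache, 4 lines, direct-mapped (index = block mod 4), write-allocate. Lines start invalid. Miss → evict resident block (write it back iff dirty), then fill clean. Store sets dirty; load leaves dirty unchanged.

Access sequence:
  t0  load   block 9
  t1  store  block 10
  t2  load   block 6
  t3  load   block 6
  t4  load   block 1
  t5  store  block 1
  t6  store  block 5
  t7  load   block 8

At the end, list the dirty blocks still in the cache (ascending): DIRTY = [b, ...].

  0 | R B9 → L1 miss [-]
  1 | W B10 → L2 miss [D]
  2 | R B6 → L2 miss wb→B10 [-]
  3 | R B6 → L2 hit [-]
  4 | R B1 → L1 miss [-]
  5 | W B1 → L1 hit [D]
  6 | W B5 → L1 miss wb→B1 [D]
  7 | R B8 → L0 miss [-]

DIRTY = [5]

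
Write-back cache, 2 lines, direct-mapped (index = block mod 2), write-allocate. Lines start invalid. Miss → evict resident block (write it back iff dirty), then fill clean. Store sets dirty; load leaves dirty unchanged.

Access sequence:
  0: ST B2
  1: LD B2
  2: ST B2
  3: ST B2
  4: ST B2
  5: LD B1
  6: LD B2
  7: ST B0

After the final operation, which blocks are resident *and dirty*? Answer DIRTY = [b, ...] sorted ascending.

DIRTY = [0]

  0 | W B2 → L0 miss [D]
  1 | R B2 → L0 hit [D]
  2 | W B2 → L0 hit [D]
  3 | W B2 → L0 hit [D]
  4 | W B2 → L0 hit [D]
  5 | R B1 → L1 miss [-]
  6 | R B2 → L0 hit [D]
  7 | W B0 → L0 miss wb→B2 [D]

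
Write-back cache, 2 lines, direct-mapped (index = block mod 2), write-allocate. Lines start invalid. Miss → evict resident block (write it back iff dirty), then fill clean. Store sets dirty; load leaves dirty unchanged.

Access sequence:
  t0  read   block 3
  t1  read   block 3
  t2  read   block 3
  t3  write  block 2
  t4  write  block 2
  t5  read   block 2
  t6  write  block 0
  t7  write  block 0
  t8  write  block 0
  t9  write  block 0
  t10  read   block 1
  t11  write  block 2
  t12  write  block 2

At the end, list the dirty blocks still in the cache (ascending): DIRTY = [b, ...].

0: R B3 -> L1 miss  d=-]
1: R B3 -> L1 hit  d=-]
2: R B3 -> L1 hit  d=-]
3: W B2 -> L0 miss  d=D]
4: W B2 -> L0 hit  d=D]
5: R B2 -> L0 hit  d=D]
6: W B0 -> L0 miss wb->B2  d=D]
7: W B0 -> L0 hit  d=D]
8: W B0 -> L0 hit  d=D]
9: W B0 -> L0 hit  d=D]
10: R B1 -> L1 miss  d=-]
11: W B2 -> L0 miss wb->B0  d=D]
12: W B2 -> L0 hit  d=D]

DIRTY = [2]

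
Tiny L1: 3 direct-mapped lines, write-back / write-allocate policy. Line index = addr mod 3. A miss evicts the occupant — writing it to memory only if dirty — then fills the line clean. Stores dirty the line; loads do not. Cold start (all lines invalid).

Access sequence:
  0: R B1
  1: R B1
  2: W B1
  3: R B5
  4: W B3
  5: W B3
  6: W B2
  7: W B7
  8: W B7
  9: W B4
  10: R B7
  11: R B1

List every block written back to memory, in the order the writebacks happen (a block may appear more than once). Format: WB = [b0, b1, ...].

WB = [1, 7, 4]

  0 | R B1 → L1 miss [-]
  1 | R B1 → L1 hit [-]
  2 | W B1 → L1 hit [D]
  3 | R B5 → L2 miss [-]
  4 | W B3 → L0 miss [D]
  5 | W B3 → L0 hit [D]
  6 | W B2 → L2 miss [D]
  7 | W B7 → L1 miss wb→B1 [D]
  8 | W B7 → L1 hit [D]
  9 | W B4 → L1 miss wb→B7 [D]
  10 | R B7 → L1 miss wb→B4 [-]
  11 | R B1 → L1 miss [-]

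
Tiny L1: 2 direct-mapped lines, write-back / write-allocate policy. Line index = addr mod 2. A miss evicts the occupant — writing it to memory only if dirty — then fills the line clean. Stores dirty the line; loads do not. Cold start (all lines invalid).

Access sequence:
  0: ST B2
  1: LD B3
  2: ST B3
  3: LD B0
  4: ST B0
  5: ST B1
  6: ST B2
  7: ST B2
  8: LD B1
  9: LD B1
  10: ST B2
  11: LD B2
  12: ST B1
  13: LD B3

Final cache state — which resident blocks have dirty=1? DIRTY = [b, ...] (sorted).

DIRTY = [2]

0: W B2 → L0 miss [D]
1: R B3 → L1 miss [-]
2: W B3 → L1 hit [D]
3: R B0 → L0 miss wb→B2 [-]
4: W B0 → L0 hit [D]
5: W B1 → L1 miss wb→B3 [D]
6: W B2 → L0 miss wb→B0 [D]
7: W B2 → L0 hit [D]
8: R B1 → L1 hit [D]
9: R B1 → L1 hit [D]
10: W B2 → L0 hit [D]
11: R B2 → L0 hit [D]
12: W B1 → L1 hit [D]
13: R B3 → L1 miss wb→B1 [-]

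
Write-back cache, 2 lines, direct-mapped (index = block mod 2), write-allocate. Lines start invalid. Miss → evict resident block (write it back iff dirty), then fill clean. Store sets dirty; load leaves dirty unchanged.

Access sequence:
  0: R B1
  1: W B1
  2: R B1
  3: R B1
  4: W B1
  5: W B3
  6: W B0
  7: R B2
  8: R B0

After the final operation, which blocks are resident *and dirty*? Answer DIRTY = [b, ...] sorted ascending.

DIRTY = [3]

0: R B1 -> L1 miss  d=-]
1: W B1 -> L1 hit  d=D]
2: R B1 -> L1 hit  d=D]
3: R B1 -> L1 hit  d=D]
4: W B1 -> L1 hit  d=D]
5: W B3 -> L1 miss wb->B1  d=D]
6: W B0 -> L0 miss  d=D]
7: R B2 -> L0 miss wb->B0  d=-]
8: R B0 -> L0 miss  d=-]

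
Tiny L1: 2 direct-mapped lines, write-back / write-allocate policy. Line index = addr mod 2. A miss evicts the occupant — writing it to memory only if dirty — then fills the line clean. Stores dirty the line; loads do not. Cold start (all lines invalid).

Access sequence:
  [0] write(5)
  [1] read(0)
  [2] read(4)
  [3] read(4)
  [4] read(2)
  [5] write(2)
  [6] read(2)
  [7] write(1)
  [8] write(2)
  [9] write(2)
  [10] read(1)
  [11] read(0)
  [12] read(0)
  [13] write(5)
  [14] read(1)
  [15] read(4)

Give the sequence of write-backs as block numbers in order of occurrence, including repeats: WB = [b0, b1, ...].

  0 | W B5 → L1 miss [D]
  1 | R B0 → L0 miss [-]
  2 | R B4 → L0 miss [-]
  3 | R B4 → L0 hit [-]
  4 | R B2 → L0 miss [-]
  5 | W B2 → L0 hit [D]
  6 | R B2 → L0 hit [D]
  7 | W B1 → L1 miss wb→B5 [D]
  8 | W B2 → L0 hit [D]
  9 | W B2 → L0 hit [D]
  10 | R B1 → L1 hit [D]
  11 | R B0 → L0 miss wb→B2 [-]
  12 | R B0 → L0 hit [-]
  13 | W B5 → L1 miss wb→B1 [D]
  14 | R B1 → L1 miss wb→B5 [-]
  15 | R B4 → L0 miss [-]

WB = [5, 2, 1, 5]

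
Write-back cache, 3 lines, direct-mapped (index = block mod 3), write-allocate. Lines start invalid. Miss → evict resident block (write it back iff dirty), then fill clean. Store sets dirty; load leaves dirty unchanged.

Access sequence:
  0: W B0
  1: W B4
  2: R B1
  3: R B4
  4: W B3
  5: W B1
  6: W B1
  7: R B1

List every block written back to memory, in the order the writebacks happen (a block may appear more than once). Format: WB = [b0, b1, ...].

  0 | W B0 → L0 miss [D]
  1 | W B4 → L1 miss [D]
  2 | R B1 → L1 miss wb→B4 [-]
  3 | R B4 → L1 miss [-]
  4 | W B3 → L0 miss wb→B0 [D]
  5 | W B1 → L1 miss [D]
  6 | W B1 → L1 hit [D]
  7 | R B1 → L1 hit [D]

WB = [4, 0]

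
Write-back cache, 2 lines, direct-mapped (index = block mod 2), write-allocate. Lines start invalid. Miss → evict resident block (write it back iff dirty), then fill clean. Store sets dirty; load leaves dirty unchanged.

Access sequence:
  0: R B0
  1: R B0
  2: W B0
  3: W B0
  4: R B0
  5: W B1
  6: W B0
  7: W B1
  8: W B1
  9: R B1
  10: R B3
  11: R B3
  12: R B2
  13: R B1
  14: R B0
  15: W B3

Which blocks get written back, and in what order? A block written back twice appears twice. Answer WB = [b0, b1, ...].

WB = [1, 0]

  0 | R B0 → L0 miss [-]
  1 | R B0 → L0 hit [-]
  2 | W B0 → L0 hit [D]
  3 | W B0 → L0 hit [D]
  4 | R B0 → L0 hit [D]
  5 | W B1 → L1 miss [D]
  6 | W B0 → L0 hit [D]
  7 | W B1 → L1 hit [D]
  8 | W B1 → L1 hit [D]
  9 | R B1 → L1 hit [D]
  10 | R B3 → L1 miss wb→B1 [-]
  11 | R B3 → L1 hit [-]
  12 | R B2 → L0 miss wb→B0 [-]
  13 | R B1 → L1 miss [-]
  14 | R B0 → L0 miss [-]
  15 | W B3 → L1 miss [D]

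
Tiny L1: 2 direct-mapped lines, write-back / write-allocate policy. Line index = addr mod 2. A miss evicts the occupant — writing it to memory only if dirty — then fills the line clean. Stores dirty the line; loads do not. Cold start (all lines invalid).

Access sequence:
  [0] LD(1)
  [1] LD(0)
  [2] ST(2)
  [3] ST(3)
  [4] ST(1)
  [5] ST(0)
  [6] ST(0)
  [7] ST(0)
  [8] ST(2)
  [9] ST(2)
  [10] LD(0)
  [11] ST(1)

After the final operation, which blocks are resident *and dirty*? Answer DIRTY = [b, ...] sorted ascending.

0: R B1 -> L1 miss  d=-]
1: R B0 -> L0 miss  d=-]
2: W B2 -> L0 miss  d=D]
3: W B3 -> L1 miss  d=D]
4: W B1 -> L1 miss wb->B3  d=D]
5: W B0 -> L0 miss wb->B2  d=D]
6: W B0 -> L0 hit  d=D]
7: W B0 -> L0 hit  d=D]
8: W B2 -> L0 miss wb->B0  d=D]
9: W B2 -> L0 hit  d=D]
10: R B0 -> L0 miss wb->B2  d=-]
11: W B1 -> L1 hit  d=D]

DIRTY = [1]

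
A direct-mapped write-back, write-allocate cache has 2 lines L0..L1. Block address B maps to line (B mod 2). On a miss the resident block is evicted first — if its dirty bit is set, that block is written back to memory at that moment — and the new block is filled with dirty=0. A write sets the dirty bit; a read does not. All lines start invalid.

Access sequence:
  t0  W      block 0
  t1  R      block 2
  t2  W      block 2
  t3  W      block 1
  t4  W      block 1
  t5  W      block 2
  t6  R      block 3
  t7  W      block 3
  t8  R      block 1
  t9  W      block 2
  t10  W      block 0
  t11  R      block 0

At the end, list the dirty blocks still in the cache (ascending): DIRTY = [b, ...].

0: W B0 → L0 miss [D]
1: R B2 → L0 miss wb→B0 [-]
2: W B2 → L0 hit [D]
3: W B1 → L1 miss [D]
4: W B1 → L1 hit [D]
5: W B2 → L0 hit [D]
6: R B3 → L1 miss wb→B1 [-]
7: W B3 → L1 hit [D]
8: R B1 → L1 miss wb→B3 [-]
9: W B2 → L0 hit [D]
10: W B0 → L0 miss wb→B2 [D]
11: R B0 → L0 hit [D]

DIRTY = [0]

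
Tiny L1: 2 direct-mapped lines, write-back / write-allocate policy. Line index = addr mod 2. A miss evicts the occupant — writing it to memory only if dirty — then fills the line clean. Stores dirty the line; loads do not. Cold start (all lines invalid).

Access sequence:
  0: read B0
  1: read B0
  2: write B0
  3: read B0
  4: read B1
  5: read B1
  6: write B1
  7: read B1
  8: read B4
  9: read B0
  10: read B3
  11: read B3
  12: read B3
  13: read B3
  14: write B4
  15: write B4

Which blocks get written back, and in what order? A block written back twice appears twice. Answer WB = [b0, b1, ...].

  0 | R B0 → L0 miss [-]
  1 | R B0 → L0 hit [-]
  2 | W B0 → L0 hit [D]
  3 | R B0 → L0 hit [D]
  4 | R B1 → L1 miss [-]
  5 | R B1 → L1 hit [-]
  6 | W B1 → L1 hit [D]
  7 | R B1 → L1 hit [D]
  8 | R B4 → L0 miss wb→B0 [-]
  9 | R B0 → L0 miss [-]
  10 | R B3 → L1 miss wb→B1 [-]
  11 | R B3 → L1 hit [-]
  12 | R B3 → L1 hit [-]
  13 | R B3 → L1 hit [-]
  14 | W B4 → L0 miss [D]
  15 | W B4 → L0 hit [D]

WB = [0, 1]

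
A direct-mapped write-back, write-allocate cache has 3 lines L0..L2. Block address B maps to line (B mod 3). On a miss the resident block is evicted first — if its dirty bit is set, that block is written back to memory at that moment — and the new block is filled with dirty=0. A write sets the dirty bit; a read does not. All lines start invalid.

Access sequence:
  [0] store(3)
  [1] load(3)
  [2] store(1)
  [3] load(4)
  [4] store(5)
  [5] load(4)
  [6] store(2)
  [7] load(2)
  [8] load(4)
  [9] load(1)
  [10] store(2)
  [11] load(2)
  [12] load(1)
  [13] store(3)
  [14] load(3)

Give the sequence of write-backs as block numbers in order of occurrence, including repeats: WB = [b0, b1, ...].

WB = [1, 5]

0: W B3 → L0 miss [D]
1: R B3 → L0 hit [D]
2: W B1 → L1 miss [D]
3: R B4 → L1 miss wb→B1 [-]
4: W B5 → L2 miss [D]
5: R B4 → L1 hit [-]
6: W B2 → L2 miss wb→B5 [D]
7: R B2 → L2 hit [D]
8: R B4 → L1 hit [-]
9: R B1 → L1 miss [-]
10: W B2 → L2 hit [D]
11: R B2 → L2 hit [D]
12: R B1 → L1 hit [-]
13: W B3 → L0 hit [D]
14: R B3 → L0 hit [D]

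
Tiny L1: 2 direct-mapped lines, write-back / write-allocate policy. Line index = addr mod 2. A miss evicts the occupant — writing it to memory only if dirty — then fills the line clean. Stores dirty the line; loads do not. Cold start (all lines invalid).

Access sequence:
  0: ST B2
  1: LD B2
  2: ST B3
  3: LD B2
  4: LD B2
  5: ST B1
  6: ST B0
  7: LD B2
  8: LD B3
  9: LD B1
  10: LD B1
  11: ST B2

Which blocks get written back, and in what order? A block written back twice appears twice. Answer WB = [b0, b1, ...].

  0 | W B2 → L0 miss [D]
  1 | R B2 → L0 hit [D]
  2 | W B3 → L1 miss [D]
  3 | R B2 → L0 hit [D]
  4 | R B2 → L0 hit [D]
  5 | W B1 → L1 miss wb→B3 [D]
  6 | W B0 → L0 miss wb→B2 [D]
  7 | R B2 → L0 miss wb→B0 [-]
  8 | R B3 → L1 miss wb→B1 [-]
  9 | R B1 → L1 miss [-]
  10 | R B1 → L1 hit [-]
  11 | W B2 → L0 hit [D]

WB = [3, 2, 0, 1]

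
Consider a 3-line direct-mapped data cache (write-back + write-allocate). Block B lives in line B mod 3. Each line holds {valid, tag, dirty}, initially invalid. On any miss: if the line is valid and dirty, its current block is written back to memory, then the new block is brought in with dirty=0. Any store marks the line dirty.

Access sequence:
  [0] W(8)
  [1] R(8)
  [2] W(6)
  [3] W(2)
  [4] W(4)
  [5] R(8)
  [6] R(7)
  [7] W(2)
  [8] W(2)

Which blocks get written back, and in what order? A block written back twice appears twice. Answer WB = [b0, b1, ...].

0: W B8 → L2 miss [D]
1: R B8 → L2 hit [D]
2: W B6 → L0 miss [D]
3: W B2 → L2 miss wb→B8 [D]
4: W B4 → L1 miss [D]
5: R B8 → L2 miss wb→B2 [-]
6: R B7 → L1 miss wb→B4 [-]
7: W B2 → L2 miss [D]
8: W B2 → L2 hit [D]

WB = [8, 2, 4]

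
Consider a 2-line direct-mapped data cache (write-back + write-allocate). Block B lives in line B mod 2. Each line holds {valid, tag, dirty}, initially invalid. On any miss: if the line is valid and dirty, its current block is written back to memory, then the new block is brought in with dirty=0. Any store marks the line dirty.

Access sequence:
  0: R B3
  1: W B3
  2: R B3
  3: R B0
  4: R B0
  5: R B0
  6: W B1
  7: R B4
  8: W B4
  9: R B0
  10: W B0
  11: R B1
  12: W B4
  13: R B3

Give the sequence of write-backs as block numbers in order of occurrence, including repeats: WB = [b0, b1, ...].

WB = [3, 4, 0, 1]

0: R B3 → L1 miss [-]
1: W B3 → L1 hit [D]
2: R B3 → L1 hit [D]
3: R B0 → L0 miss [-]
4: R B0 → L0 hit [-]
5: R B0 → L0 hit [-]
6: W B1 → L1 miss wb→B3 [D]
7: R B4 → L0 miss [-]
8: W B4 → L0 hit [D]
9: R B0 → L0 miss wb→B4 [-]
10: W B0 → L0 hit [D]
11: R B1 → L1 hit [D]
12: W B4 → L0 miss wb→B0 [D]
13: R B3 → L1 miss wb→B1 [-]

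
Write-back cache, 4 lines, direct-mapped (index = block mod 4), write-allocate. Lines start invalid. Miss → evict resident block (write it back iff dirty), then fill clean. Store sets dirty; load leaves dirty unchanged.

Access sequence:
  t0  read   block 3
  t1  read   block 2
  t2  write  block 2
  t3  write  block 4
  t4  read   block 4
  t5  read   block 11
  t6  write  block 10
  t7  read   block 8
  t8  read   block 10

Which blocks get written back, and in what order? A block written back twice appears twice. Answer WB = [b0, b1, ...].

WB = [2, 4]

  0 | R B3 → L3 miss [-]
  1 | R B2 → L2 miss [-]
  2 | W B2 → L2 hit [D]
  3 | W B4 → L0 miss [D]
  4 | R B4 → L0 hit [D]
  5 | R B11 → L3 miss [-]
  6 | W B10 → L2 miss wb→B2 [D]
  7 | R B8 → L0 miss wb→B4 [-]
  8 | R B10 → L2 hit [D]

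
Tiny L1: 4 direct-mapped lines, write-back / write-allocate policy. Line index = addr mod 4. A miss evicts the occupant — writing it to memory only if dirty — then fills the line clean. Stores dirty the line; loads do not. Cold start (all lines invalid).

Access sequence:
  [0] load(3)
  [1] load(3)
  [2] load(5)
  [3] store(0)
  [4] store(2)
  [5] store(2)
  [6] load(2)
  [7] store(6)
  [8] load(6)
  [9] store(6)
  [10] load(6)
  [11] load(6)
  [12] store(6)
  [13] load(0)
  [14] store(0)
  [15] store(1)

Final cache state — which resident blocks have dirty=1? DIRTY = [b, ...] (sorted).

DIRTY = [0, 1, 6]

  0 | R B3 → L3 miss [-]
  1 | R B3 → L3 hit [-]
  2 | R B5 → L1 miss [-]
  3 | W B0 → L0 miss [D]
  4 | W B2 → L2 miss [D]
  5 | W B2 → L2 hit [D]
  6 | R B2 → L2 hit [D]
  7 | W B6 → L2 miss wb→B2 [D]
  8 | R B6 → L2 hit [D]
  9 | W B6 → L2 hit [D]
  10 | R B6 → L2 hit [D]
  11 | R B6 → L2 hit [D]
  12 | W B6 → L2 hit [D]
  13 | R B0 → L0 hit [D]
  14 | W B0 → L0 hit [D]
  15 | W B1 → L1 miss [D]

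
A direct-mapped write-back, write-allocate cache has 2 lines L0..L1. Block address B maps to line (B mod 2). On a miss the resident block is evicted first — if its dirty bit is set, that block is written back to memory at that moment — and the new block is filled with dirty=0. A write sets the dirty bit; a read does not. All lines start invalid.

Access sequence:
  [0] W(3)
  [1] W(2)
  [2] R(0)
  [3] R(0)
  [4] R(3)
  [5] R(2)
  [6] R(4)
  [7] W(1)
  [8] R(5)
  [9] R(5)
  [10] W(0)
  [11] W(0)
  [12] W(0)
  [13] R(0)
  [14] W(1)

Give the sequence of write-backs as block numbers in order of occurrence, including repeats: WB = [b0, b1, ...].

0: W B3 -> L1 miss  d=D]
1: W B2 -> L0 miss  d=D]
2: R B0 -> L0 miss wb->B2  d=-]
3: R B0 -> L0 hit  d=-]
4: R B3 -> L1 hit  d=D]
5: R B2 -> L0 miss  d=-]
6: R B4 -> L0 miss  d=-]
7: W B1 -> L1 miss wb->B3  d=D]
8: R B5 -> L1 miss wb->B1  d=-]
9: R B5 -> L1 hit  d=-]
10: W B0 -> L0 miss  d=D]
11: W B0 -> L0 hit  d=D]
12: W B0 -> L0 hit  d=D]
13: R B0 -> L0 hit  d=D]
14: W B1 -> L1 miss  d=D]

WB = [2, 3, 1]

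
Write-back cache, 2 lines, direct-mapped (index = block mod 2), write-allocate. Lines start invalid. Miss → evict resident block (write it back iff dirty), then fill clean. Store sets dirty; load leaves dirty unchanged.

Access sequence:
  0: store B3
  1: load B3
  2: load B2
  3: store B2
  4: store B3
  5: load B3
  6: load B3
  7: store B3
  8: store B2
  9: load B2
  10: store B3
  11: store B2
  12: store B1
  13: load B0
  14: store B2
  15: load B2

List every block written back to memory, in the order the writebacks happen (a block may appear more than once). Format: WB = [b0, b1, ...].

0: W B3 → L1 miss [D]
1: R B3 → L1 hit [D]
2: R B2 → L0 miss [-]
3: W B2 → L0 hit [D]
4: W B3 → L1 hit [D]
5: R B3 → L1 hit [D]
6: R B3 → L1 hit [D]
7: W B3 → L1 hit [D]
8: W B2 → L0 hit [D]
9: R B2 → L0 hit [D]
10: W B3 → L1 hit [D]
11: W B2 → L0 hit [D]
12: W B1 → L1 miss wb→B3 [D]
13: R B0 → L0 miss wb→B2 [-]
14: W B2 → L0 miss [D]
15: R B2 → L0 hit [D]

WB = [3, 2]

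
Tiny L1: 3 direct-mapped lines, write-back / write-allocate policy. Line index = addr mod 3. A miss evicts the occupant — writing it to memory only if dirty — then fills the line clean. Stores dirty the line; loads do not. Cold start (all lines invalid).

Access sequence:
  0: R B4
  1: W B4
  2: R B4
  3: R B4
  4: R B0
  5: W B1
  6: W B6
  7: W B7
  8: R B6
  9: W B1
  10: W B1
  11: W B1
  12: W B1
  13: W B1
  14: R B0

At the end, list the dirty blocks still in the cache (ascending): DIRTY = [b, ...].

DIRTY = [1]

  0 | R B4 → L1 miss [-]
  1 | W B4 → L1 hit [D]
  2 | R B4 → L1 hit [D]
  3 | R B4 → L1 hit [D]
  4 | R B0 → L0 miss [-]
  5 | W B1 → L1 miss wb→B4 [D]
  6 | W B6 → L0 miss [D]
  7 | W B7 → L1 miss wb→B1 [D]
  8 | R B6 → L0 hit [D]
  9 | W B1 → L1 miss wb→B7 [D]
  10 | W B1 → L1 hit [D]
  11 | W B1 → L1 hit [D]
  12 | W B1 → L1 hit [D]
  13 | W B1 → L1 hit [D]
  14 | R B0 → L0 miss wb→B6 [-]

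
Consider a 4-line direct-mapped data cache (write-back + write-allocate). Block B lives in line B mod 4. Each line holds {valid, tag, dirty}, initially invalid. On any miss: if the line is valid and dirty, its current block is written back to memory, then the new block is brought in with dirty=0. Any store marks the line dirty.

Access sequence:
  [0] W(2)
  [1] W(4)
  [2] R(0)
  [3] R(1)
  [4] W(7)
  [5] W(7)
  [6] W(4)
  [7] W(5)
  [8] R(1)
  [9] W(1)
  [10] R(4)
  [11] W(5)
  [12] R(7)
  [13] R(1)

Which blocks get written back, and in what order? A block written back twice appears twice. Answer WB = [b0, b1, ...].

WB = [4, 5, 1, 5]

0: W B2 → L2 miss [D]
1: W B4 → L0 miss [D]
2: R B0 → L0 miss wb→B4 [-]
3: R B1 → L1 miss [-]
4: W B7 → L3 miss [D]
5: W B7 → L3 hit [D]
6: W B4 → L0 miss [D]
7: W B5 → L1 miss [D]
8: R B1 → L1 miss wb→B5 [-]
9: W B1 → L1 hit [D]
10: R B4 → L0 hit [D]
11: W B5 → L1 miss wb→B1 [D]
12: R B7 → L3 hit [D]
13: R B1 → L1 miss wb→B5 [-]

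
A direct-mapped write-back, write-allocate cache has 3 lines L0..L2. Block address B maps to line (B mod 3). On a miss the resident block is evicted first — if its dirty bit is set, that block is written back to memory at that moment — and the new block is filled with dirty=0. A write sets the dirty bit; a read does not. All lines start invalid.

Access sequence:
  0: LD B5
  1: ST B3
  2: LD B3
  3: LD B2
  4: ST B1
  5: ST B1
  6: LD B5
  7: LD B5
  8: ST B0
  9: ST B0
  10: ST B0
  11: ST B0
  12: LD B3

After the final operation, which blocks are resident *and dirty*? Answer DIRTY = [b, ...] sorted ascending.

DIRTY = [1]

0: R B5 -> L2 miss  d=-]
1: W B3 -> L0 miss  d=D]
2: R B3 -> L0 hit  d=D]
3: R B2 -> L2 miss  d=-]
4: W B1 -> L1 miss  d=D]
5: W B1 -> L1 hit  d=D]
6: R B5 -> L2 miss  d=-]
7: R B5 -> L2 hit  d=-]
8: W B0 -> L0 miss wb->B3  d=D]
9: W B0 -> L0 hit  d=D]
10: W B0 -> L0 hit  d=D]
11: W B0 -> L0 hit  d=D]
12: R B3 -> L0 miss wb->B0  d=-]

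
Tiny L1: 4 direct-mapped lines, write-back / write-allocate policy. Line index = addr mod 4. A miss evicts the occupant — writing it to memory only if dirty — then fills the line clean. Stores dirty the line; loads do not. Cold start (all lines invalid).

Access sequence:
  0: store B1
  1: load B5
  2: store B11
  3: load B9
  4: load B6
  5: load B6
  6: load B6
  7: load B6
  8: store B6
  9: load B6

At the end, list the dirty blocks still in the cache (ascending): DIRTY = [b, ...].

DIRTY = [6, 11]

0: W B1 -> L1 miss  d=D]
1: R B5 -> L1 miss wb->B1  d=-]
2: W B11 -> L3 miss  d=D]
3: R B9 -> L1 miss  d=-]
4: R B6 -> L2 miss  d=-]
5: R B6 -> L2 hit  d=-]
6: R B6 -> L2 hit  d=-]
7: R B6 -> L2 hit  d=-]
8: W B6 -> L2 hit  d=D]
9: R B6 -> L2 hit  d=D]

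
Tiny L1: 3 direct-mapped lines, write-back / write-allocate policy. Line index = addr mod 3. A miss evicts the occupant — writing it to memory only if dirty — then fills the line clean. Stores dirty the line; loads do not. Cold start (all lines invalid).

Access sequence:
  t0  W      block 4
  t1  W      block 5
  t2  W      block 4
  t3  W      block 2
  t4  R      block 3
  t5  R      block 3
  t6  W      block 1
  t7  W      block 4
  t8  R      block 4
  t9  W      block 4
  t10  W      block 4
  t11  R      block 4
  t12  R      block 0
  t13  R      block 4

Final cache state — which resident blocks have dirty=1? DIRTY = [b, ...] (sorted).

DIRTY = [2, 4]

0: W B4 -> L1 miss  d=D]
1: W B5 -> L2 miss  d=D]
2: W B4 -> L1 hit  d=D]
3: W B2 -> L2 miss wb->B5  d=D]
4: R B3 -> L0 miss  d=-]
5: R B3 -> L0 hit  d=-]
6: W B1 -> L1 miss wb->B4  d=D]
7: W B4 -> L1 miss wb->B1  d=D]
8: R B4 -> L1 hit  d=D]
9: W B4 -> L1 hit  d=D]
10: W B4 -> L1 hit  d=D]
11: R B4 -> L1 hit  d=D]
12: R B0 -> L0 miss  d=-]
13: R B4 -> L1 hit  d=D]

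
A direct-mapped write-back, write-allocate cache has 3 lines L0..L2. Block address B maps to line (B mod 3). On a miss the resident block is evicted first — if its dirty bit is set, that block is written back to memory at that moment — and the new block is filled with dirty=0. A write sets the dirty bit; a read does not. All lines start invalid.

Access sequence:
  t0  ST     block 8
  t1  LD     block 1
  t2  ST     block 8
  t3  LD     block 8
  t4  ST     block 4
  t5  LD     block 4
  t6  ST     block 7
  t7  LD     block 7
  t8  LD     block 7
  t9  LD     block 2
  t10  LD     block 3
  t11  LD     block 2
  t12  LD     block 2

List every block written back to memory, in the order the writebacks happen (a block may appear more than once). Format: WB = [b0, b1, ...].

0: W B8 -> L2 miss  d=D]
1: R B1 -> L1 miss  d=-]
2: W B8 -> L2 hit  d=D]
3: R B8 -> L2 hit  d=D]
4: W B4 -> L1 miss  d=D]
5: R B4 -> L1 hit  d=D]
6: W B7 -> L1 miss wb->B4  d=D]
7: R B7 -> L1 hit  d=D]
8: R B7 -> L1 hit  d=D]
9: R B2 -> L2 miss wb->B8  d=-]
10: R B3 -> L0 miss  d=-]
11: R B2 -> L2 hit  d=-]
12: R B2 -> L2 hit  d=-]

WB = [4, 8]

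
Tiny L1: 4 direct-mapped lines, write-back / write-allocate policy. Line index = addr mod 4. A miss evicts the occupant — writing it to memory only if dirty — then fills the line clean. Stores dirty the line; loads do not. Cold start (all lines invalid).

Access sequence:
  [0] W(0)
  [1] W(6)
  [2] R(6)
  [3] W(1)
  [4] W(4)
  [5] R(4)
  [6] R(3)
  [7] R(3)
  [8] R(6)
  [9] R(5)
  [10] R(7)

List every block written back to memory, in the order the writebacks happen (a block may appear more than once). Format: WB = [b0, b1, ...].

0: W B0 -> L0 miss  d=D]
1: W B6 -> L2 miss  d=D]
2: R B6 -> L2 hit  d=D]
3: W B1 -> L1 miss  d=D]
4: W B4 -> L0 miss wb->B0  d=D]
5: R B4 -> L0 hit  d=D]
6: R B3 -> L3 miss  d=-]
7: R B3 -> L3 hit  d=-]
8: R B6 -> L2 hit  d=D]
9: R B5 -> L1 miss wb->B1  d=-]
10: R B7 -> L3 miss  d=-]

WB = [0, 1]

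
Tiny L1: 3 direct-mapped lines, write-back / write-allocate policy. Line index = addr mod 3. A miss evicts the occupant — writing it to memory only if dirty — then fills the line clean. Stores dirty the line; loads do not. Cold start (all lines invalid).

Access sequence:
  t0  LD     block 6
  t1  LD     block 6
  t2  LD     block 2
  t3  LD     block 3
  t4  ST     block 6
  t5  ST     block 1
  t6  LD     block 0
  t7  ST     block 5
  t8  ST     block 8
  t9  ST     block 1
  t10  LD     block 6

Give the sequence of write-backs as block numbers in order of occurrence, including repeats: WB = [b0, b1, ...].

WB = [6, 5]

0: R B6 → L0 miss [-]
1: R B6 → L0 hit [-]
2: R B2 → L2 miss [-]
3: R B3 → L0 miss [-]
4: W B6 → L0 miss [D]
5: W B1 → L1 miss [D]
6: R B0 → L0 miss wb→B6 [-]
7: W B5 → L2 miss [D]
8: W B8 → L2 miss wb→B5 [D]
9: W B1 → L1 hit [D]
10: R B6 → L0 miss [-]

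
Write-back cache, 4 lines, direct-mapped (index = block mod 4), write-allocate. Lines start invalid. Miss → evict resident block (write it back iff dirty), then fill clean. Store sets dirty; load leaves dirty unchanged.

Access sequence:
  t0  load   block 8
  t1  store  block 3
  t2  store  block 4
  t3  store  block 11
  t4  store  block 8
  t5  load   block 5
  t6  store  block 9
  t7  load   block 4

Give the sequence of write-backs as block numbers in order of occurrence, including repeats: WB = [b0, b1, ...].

WB = [3, 4, 8]

0: R B8 -> L0 miss  d=-]
1: W B3 -> L3 miss  d=D]
2: W B4 -> L0 miss  d=D]
3: W B11 -> L3 miss wb->B3  d=D]
4: W B8 -> L0 miss wb->B4  d=D]
5: R B5 -> L1 miss  d=-]
6: W B9 -> L1 miss  d=D]
7: R B4 -> L0 miss wb->B8  d=-]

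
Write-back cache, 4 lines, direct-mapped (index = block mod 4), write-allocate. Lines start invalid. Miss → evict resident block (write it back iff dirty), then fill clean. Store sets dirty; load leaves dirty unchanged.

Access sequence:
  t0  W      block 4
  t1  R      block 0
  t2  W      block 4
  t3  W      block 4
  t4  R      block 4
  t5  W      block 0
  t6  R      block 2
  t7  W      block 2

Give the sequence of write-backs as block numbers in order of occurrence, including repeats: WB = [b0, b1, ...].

0: W B4 -> L0 miss  d=D]
1: R B0 -> L0 miss wb->B4  d=-]
2: W B4 -> L0 miss  d=D]
3: W B4 -> L0 hit  d=D]
4: R B4 -> L0 hit  d=D]
5: W B0 -> L0 miss wb->B4  d=D]
6: R B2 -> L2 miss  d=-]
7: W B2 -> L2 hit  d=D]

WB = [4, 4]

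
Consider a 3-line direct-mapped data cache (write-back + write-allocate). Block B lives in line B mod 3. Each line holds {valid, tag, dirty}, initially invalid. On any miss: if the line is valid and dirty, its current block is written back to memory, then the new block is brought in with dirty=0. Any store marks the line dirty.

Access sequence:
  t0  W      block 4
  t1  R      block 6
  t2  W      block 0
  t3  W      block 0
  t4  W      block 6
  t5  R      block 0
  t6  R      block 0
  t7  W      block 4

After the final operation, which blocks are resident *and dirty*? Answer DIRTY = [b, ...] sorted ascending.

DIRTY = [4]

  0 | W B4 → L1 miss [D]
  1 | R B6 → L0 miss [-]
  2 | W B0 → L0 miss [D]
  3 | W B0 → L0 hit [D]
  4 | W B6 → L0 miss wb→B0 [D]
  5 | R B0 → L0 miss wb→B6 [-]
  6 | R B0 → L0 hit [-]
  7 | W B4 → L1 hit [D]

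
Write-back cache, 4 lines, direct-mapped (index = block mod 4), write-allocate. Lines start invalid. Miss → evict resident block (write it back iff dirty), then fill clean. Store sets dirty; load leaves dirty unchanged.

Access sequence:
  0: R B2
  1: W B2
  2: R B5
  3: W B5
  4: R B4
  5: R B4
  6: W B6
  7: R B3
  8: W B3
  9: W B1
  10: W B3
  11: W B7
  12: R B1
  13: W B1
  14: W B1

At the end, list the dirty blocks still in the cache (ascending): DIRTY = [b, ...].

DIRTY = [1, 6, 7]

0: R B2 → L2 miss [-]
1: W B2 → L2 hit [D]
2: R B5 → L1 miss [-]
3: W B5 → L1 hit [D]
4: R B4 → L0 miss [-]
5: R B4 → L0 hit [-]
6: W B6 → L2 miss wb→B2 [D]
7: R B3 → L3 miss [-]
8: W B3 → L3 hit [D]
9: W B1 → L1 miss wb→B5 [D]
10: W B3 → L3 hit [D]
11: W B7 → L3 miss wb→B3 [D]
12: R B1 → L1 hit [D]
13: W B1 → L1 hit [D]
14: W B1 → L1 hit [D]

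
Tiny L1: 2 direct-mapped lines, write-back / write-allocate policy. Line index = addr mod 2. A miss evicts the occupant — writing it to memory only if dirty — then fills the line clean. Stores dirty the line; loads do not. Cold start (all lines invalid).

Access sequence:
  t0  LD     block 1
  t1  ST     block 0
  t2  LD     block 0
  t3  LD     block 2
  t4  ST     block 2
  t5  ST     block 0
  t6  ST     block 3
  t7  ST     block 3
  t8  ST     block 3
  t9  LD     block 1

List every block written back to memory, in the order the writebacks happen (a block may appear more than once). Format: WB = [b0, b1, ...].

WB = [0, 2, 3]

0: R B1 -> L1 miss  d=-]
1: W B0 -> L0 miss  d=D]
2: R B0 -> L0 hit  d=D]
3: R B2 -> L0 miss wb->B0  d=-]
4: W B2 -> L0 hit  d=D]
5: W B0 -> L0 miss wb->B2  d=D]
6: W B3 -> L1 miss  d=D]
7: W B3 -> L1 hit  d=D]
8: W B3 -> L1 hit  d=D]
9: R B1 -> L1 miss wb->B3  d=-]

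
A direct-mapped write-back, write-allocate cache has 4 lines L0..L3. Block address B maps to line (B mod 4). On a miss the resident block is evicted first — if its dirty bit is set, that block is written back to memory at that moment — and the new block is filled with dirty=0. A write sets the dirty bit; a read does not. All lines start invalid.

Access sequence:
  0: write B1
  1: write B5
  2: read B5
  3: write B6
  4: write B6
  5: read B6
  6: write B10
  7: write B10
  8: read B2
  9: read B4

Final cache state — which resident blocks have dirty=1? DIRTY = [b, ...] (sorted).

0: W B1 -> L1 miss  d=D]
1: W B5 -> L1 miss wb->B1  d=D]
2: R B5 -> L1 hit  d=D]
3: W B6 -> L2 miss  d=D]
4: W B6 -> L2 hit  d=D]
5: R B6 -> L2 hit  d=D]
6: W B10 -> L2 miss wb->B6  d=D]
7: W B10 -> L2 hit  d=D]
8: R B2 -> L2 miss wb->B10  d=-]
9: R B4 -> L0 miss  d=-]

DIRTY = [5]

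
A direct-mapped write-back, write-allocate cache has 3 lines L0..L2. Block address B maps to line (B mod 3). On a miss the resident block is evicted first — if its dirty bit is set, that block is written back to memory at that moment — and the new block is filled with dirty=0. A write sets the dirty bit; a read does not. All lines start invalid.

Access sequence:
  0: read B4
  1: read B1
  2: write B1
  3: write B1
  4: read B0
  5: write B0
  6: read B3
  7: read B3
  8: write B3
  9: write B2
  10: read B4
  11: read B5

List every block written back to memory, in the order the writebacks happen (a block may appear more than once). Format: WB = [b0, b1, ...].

0: R B4 -> L1 miss  d=-]
1: R B1 -> L1 miss  d=-]
2: W B1 -> L1 hit  d=D]
3: W B1 -> L1 hit  d=D]
4: R B0 -> L0 miss  d=-]
5: W B0 -> L0 hit  d=D]
6: R B3 -> L0 miss wb->B0  d=-]
7: R B3 -> L0 hit  d=-]
8: W B3 -> L0 hit  d=D]
9: W B2 -> L2 miss  d=D]
10: R B4 -> L1 miss wb->B1  d=-]
11: R B5 -> L2 miss wb->B2  d=-]

WB = [0, 1, 2]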